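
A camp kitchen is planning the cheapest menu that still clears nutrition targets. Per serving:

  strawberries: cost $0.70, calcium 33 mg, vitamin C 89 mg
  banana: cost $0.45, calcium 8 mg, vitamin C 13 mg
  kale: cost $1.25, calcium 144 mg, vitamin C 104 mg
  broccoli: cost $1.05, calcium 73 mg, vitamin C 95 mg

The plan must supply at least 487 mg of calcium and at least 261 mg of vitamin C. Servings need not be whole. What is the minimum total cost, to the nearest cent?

$4.23

Check every corner: each single food scaled to meet both minima, and each pair solved so both constraints bind.
strawberries only: max(487/33, 261/89) = 14.76 servings → $10.33.
banana only: max(487/8, 261/13) = 60.88 servings → $27.39.
kale only: max(487/144, 261/104) = 3.382 servings → $4.23.
broccoli only: max(487/73, 261/95) = 6.671 servings → $7.00.
strawberries + banana with both targets exact would need a negative amount; discard.
strawberries + kale with both targets exact would need a negative amount; discard.
strawberries + broccoli: the both-tight solution has a negative serving — not a feasible corner.
banana + kale: the both-tight solution has a negative serving — not a feasible corner.
banana + broccoli: intersection lies outside the first quadrant.
kale + broccoli with both targets exact would need a negative amount; discard.
The minimum over all feasible corners is $4.23.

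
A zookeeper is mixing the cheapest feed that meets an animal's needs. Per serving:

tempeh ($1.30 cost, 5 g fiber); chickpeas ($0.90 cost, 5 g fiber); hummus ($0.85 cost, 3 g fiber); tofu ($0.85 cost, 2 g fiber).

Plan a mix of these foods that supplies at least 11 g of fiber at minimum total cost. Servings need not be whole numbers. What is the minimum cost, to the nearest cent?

$1.98

Cost per g of fiber: chickpeas $0.1800, tempeh $0.2600, hummus $0.2833, tofu $0.4250.
With no serving limits, use only chickpeas: 11 g / 5 g = 2.2 servings × $0.90 = $1.98.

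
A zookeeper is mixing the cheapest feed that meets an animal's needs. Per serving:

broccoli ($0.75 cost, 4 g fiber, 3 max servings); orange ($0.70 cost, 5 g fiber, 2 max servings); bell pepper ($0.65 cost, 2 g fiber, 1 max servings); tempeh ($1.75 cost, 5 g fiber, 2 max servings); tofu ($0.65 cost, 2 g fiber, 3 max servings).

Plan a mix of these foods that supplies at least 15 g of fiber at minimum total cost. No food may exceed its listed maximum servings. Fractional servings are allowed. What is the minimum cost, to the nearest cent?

Cost per g of fiber: orange $0.1400, broccoli $0.1875, bell pepper $0.3250, tofu $0.3250, tempeh $0.3500.
Take 2 servings of orange: +10.0 g fiber for $1.40 (total $1.40, still need 5.0 g).
Take 1.25 servings of broccoli: +5.0 g fiber for $0.94 (total $2.34, still need 0.0 g).
Filling from the cheapest source first is optimal under one linear minimum: $2.34.

$2.34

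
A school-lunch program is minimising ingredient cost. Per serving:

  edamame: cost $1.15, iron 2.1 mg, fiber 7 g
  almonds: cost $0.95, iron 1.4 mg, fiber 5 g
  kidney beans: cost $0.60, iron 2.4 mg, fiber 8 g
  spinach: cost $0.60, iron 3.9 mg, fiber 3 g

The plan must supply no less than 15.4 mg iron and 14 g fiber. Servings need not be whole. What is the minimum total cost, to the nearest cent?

Two binding constraints pin down two serving amounts, so the optimal mix uses at most two foods. The candidates are each food alone (scaled to the tighter of iron/fiber) and each pair with both constraints tight.
edamame only: max(15.4/2.1, 14/7) = 7.333 servings → $8.43.
almonds only: max(15.4/1.4, 14/5) = 11 servings → $10.45.
kidney beans only: max(15.4/2.4, 14/8) = 6.417 servings → $3.85.
spinach only: max(15.4/3.9, 14/3) = 4.667 servings → $2.80.
edamame + almonds: intersection lies outside the first quadrant.
edamame + kidney beans (both tight): parallel constraints — no distinct corner.
edamame + spinach with both tight: 0.4 servings and 3.733 servings → $2.70.
almonds + kidney beans with both targets exact would need a negative amount; discard.
almonds + spinach with both tight: 0.549 servings and 3.752 servings → $2.77.
kidney beans + spinach with both tight: 0.35 servings and 3.733 servings → $2.45.
The minimum over all feasible corners is $2.45.

$2.45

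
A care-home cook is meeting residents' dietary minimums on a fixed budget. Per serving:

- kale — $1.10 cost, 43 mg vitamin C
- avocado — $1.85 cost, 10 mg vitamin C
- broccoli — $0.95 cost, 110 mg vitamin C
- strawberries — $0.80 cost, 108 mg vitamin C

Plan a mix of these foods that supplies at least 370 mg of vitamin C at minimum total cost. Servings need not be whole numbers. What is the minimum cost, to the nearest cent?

Cost per mg of vitamin C: strawberries $0.0074, broccoli $0.0086, kale $0.0256, avocado $0.1850.
With no serving limits, use only strawberries: 370 mg / 108 mg = 3.426 servings × $0.80 = $2.74.

$2.74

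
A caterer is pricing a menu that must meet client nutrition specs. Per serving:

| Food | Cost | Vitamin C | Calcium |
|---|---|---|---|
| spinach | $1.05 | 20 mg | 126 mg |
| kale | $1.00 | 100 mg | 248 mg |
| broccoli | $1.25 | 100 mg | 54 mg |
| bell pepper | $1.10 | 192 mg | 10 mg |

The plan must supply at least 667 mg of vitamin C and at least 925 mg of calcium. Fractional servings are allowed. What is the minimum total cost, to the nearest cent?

$5.39

spinach only: max(667/20, 925/126) = 33.35 servings → $35.02.
kale only: max(667/100, 925/248) = 6.67 servings → $6.67.
broccoli only: max(667/100, 925/54) = 17.13 servings → $21.41.
bell pepper only: max(667/192, 925/10) = 92.5 servings → $101.75.
spinach + kale: the both-tight solution has a negative serving — not a feasible corner.
spinach + broccoli with both tight: 4.903 servings and 5.689 servings → $12.26.
spinach + bell pepper with both tight: 7.124 servings and 2.732 servings → $10.49.
kale + broccoli with both tight: 2.911 servings and 3.759 servings → $7.61.
kale + bell pepper with both tight: 3.667 servings and 1.564 servings → $5.39.
broccoli + bell pepper: the both-tight solution has a negative serving — not a feasible corner.
The minimum over all feasible corners is $5.39.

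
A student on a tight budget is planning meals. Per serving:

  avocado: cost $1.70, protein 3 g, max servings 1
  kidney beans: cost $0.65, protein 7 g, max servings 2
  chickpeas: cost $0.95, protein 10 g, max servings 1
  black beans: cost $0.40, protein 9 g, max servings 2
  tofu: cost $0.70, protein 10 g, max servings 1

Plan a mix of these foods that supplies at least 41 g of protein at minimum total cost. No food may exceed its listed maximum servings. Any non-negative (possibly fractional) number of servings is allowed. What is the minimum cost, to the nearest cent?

Cost per g of protein: black beans $0.0444, tofu $0.0700, kidney beans $0.0929, chickpeas $0.0950, avocado $0.5667.
Take 2 servings of black beans: +18.0 g protein for $0.80 (total $0.80, still need 23.0 g).
Take 1 serving of tofu: +10.0 g protein for $0.70 (total $1.50, still need 13.0 g).
Take 1.857 servings of kidney beans: +13.0 g protein for $1.21 (total $2.71, still need 0.0 g).
Greedy by cheapest-per-g is optimal for a single linear constraint, so the minimum cost is $2.71.

$2.71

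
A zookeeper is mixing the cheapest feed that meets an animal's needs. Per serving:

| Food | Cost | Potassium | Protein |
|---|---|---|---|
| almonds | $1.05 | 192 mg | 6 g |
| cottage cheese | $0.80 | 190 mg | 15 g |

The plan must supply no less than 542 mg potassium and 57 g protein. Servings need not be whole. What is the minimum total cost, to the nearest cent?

A basic optimal solution has at most two foods positive. Try each food alone and each pair with both targets met exactly.
almonds only: max(542/192, 57/6) = 9.5 servings → $9.97.
cottage cheese only: max(542/190, 57/15) = 3.8 servings → $3.04.
almonds + cottage cheese: intersection lies outside the first quadrant.
Cheapest feasible corner: $3.04.

$3.04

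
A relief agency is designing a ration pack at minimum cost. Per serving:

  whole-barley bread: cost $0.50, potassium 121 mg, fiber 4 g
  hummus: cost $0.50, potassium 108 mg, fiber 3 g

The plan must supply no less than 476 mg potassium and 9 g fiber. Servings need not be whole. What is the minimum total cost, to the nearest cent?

The cheapest plan sits at a corner of the feasible region — with two constraints it uses at most two foods.
whole-barley bread only: max(476/121, 9/4) = 3.934 servings → $1.97.
hummus only: max(476/108, 9/3) = 4.407 servings → $2.20.
whole-barley bread + hummus: the both-tight solution has a negative serving — not a feasible corner.
So the least-cost plan costs $1.97.

$1.97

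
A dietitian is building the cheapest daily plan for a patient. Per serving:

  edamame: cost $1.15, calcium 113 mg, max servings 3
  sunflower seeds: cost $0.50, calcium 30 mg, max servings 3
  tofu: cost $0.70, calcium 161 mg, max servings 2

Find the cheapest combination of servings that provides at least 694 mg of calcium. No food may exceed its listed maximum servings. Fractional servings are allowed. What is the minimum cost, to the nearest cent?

$5.40

Cost per mg of calcium: tofu $0.0043, edamame $0.0102, sunflower seeds $0.0167.
Take 2 servings of tofu: +322.0 mg calcium for $1.40 (total $1.40, still need 372.0 mg).
Take 3 servings of edamame: +339.0 mg calcium for $3.45 (total $4.85, still need 33.0 mg).
Take 1.1 servings of sunflower seeds: +33.0 mg calcium for $0.55 (total $5.40, still need 0.0 mg).
Greedy by cheapest-per-mg is optimal for a single linear constraint, so the minimum cost is $5.40.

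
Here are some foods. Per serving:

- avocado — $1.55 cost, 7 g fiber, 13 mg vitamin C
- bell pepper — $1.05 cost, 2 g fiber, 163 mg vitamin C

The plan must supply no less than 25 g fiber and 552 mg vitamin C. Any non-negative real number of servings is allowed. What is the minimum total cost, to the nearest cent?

A basic optimal solution has at most two foods positive. Try each food alone and each pair with both targets met exactly.
avocado only: max(25/7, 552/13) = 42.46 servings → $65.82.
bell pepper only: max(25/2, 552/163) = 12.5 servings → $13.12.
avocado + bell pepper with both tight: 2.665 servings and 3.174 servings → $7.46.
So the least-cost plan costs $7.46.

$7.46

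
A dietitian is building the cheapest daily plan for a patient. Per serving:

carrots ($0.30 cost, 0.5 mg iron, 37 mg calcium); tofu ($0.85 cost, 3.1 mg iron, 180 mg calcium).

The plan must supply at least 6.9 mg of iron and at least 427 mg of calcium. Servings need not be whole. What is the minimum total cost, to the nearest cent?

A basic optimal solution has at most two foods positive. Try each food alone and each pair with both targets met exactly.
carrots only: max(6.9/0.5, 427/37) = 13.8 servings → $4.14.
tofu only: max(6.9/3.1, 427/180) = 2.372 servings → $2.02.
carrots + tofu with both tight: 3.308 servings and 1.692 servings → $2.43.
Cheapest feasible corner: $2.02.

$2.02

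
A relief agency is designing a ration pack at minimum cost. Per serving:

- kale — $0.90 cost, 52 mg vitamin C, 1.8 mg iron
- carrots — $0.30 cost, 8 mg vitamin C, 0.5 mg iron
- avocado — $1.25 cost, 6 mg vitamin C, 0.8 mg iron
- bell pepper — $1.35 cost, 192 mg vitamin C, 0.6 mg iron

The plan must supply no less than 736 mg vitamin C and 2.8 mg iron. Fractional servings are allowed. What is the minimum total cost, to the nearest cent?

$5.34

The cheapest plan sits at a corner of the feasible region — with two constraints it uses at most two foods.
kale only: max(736/52, 2.8/1.8) = 14.15 servings → $12.74.
carrots only: max(736/8, 2.8/0.5) = 92 servings → $27.60.
avocado only: max(736/6, 2.8/0.8) = 122.7 servings → $153.33.
bell pepper only: max(736/192, 2.8/0.6) = 4.667 servings → $6.30.
kale + carrots: intersection lies outside the first quadrant.
kale + avocado with both targets exact would need a negative amount; discard.
kale + bell pepper with both tight: 0.3053 servings and 3.751 servings → $5.34.
carrots + avocado: the both-tight solution has a negative serving — not a feasible corner.
carrots + bell pepper with both tight: 1.053 servings and 3.789 servings → $5.43.
avocado + bell pepper with both tight: 0.64 servings and 3.813 servings → $5.95.
So the least-cost plan costs $5.34.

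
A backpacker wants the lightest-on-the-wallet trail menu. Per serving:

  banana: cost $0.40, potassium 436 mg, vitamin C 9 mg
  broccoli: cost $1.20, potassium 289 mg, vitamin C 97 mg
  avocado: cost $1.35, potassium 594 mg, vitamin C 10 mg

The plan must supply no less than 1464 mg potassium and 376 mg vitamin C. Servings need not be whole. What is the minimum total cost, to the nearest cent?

$4.89

banana only: max(1464/436, 376/9) = 41.78 servings → $16.71.
broccoli only: max(1464/289, 376/97) = 5.066 servings → $6.08.
avocado only: max(1464/594, 376/10) = 37.6 servings → $50.76.
banana + broccoli with both tight: 0.8401 servings and 3.798 servings → $4.89.
banana + avocado with both targets exact would need a negative amount; discard.
broccoli + avocado with both tight: 3.813 servings and 0.6093 servings → $5.40.
The minimum over all feasible corners is $4.89.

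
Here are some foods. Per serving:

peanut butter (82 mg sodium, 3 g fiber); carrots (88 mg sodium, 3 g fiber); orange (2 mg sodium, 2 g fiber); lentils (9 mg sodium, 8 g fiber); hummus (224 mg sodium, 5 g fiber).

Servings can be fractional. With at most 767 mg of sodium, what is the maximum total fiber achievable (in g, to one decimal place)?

Fiber per mg sodium: orange 1, lentils 0.8889, peanut butter 0.03659, carrots 0.03409, hummus 0.02232.
With no serving limits, spend the whole sodium allowance on orange: 767 mg / 2 mg × 2 g = 767.0 g.

767.0 g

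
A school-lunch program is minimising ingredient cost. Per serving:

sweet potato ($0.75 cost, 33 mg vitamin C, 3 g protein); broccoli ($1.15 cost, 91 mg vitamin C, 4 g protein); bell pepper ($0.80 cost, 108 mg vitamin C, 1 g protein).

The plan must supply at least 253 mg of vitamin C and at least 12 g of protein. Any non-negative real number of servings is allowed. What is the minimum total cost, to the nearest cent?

$3.39

For a min-cost LP with two ≥-constraints, a basic feasible solution has at most two positive variables.
sweet potato only: max(253/33, 12/3) = 7.667 servings → $5.75.
broccoli only: max(253/91, 12/4) = 3 servings → $3.45.
bell pepper only: max(253/108, 12/1) = 12 servings → $9.60.
sweet potato + broccoli with both tight: 0.5674 servings and 2.574 servings → $3.39.
sweet potato + bell pepper with both tight: 3.584 servings and 1.247 servings → $3.69.
broccoli + bell pepper with both targets exact would need a negative amount; discard.
So the least-cost plan costs $3.39.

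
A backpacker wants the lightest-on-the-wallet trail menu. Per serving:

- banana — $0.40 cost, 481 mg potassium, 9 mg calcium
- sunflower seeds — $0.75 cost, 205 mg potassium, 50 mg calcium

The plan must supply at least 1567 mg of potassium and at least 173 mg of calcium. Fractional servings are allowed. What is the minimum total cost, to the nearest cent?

Compare the cost at each extreme point of the feasible region.
banana only: max(1567/481, 173/9) = 19.22 servings → $7.69.
sunflower seeds only: max(1567/205, 173/50) = 7.644 servings → $5.73.
banana + sunflower seeds with both tight: 1.931 servings and 3.112 servings → $3.11.
So the least-cost plan costs $3.11.

$3.11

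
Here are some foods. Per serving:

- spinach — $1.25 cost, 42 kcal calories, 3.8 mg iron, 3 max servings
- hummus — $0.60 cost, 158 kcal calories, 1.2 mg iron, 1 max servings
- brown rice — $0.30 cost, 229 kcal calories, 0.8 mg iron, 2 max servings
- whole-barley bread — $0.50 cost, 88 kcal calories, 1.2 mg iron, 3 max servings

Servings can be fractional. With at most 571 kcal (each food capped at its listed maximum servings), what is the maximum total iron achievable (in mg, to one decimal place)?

16.3 mg

Iron per kcal: spinach 0.09048, whole-barley bread 0.01364, hummus 0.007595, brown rice 0.003493.
Take 3 servings of spinach: uses 126 kcal, +11.4 mg iron (running total 11.4 mg).
Take 3 servings of whole-barley bread: uses 264 kcal, +3.6 mg iron (running total 15.0 mg).
Take 1 serving of hummus: uses 158 kcal, +1.2 mg iron (running total 16.2 mg).
Take 0.1004 servings of brown rice: uses 23 kcal, +0.1 mg iron (running total 16.3 mg).
Greedy by best ratio exhausts the calories allowance optimally: 16.3 mg.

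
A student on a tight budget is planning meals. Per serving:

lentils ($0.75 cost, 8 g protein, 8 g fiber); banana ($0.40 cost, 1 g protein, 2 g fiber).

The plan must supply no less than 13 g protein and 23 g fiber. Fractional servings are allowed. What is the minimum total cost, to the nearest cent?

Two binding constraints pin down two serving amounts, so the optimal mix uses at most two foods. The candidates are each food alone (scaled to the tighter of protein/fiber) and each pair with both constraints tight.
lentils only: max(13/8, 23/8) = 2.875 servings → $2.16.
banana only: max(13/1, 23/2) = 13 servings → $5.20.
lentils + banana with both tight: 0.375 servings and 10 servings → $4.28.
So the least-cost plan costs $2.16.

$2.16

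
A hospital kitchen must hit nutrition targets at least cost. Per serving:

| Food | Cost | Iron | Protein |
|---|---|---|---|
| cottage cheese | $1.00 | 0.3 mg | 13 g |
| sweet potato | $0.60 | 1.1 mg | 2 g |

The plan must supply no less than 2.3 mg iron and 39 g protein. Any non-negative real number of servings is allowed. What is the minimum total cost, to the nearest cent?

A basic optimal solution has at most two foods positive. Try each food alone and each pair with both targets met exactly.
cottage cheese only: max(2.3/0.3, 39/13) = 7.667 servings → $7.67.
sweet potato only: max(2.3/1.1, 39/2) = 19.5 servings → $11.70.
cottage cheese + sweet potato with both tight: 2.796 servings and 1.328 servings → $3.59.
The minimum over all feasible corners is $3.59.

$3.59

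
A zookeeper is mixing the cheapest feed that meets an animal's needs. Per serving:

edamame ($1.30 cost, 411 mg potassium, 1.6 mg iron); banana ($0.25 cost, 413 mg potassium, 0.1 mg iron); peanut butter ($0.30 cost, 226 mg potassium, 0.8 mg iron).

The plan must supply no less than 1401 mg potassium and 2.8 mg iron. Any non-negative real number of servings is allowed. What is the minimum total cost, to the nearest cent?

This is a tiny linear program; its minimum lies at a vertex of the feasible set. List the vertices and price them.
edamame only: max(1401/411, 2.8/1.6) = 3.409 servings → $4.43.
banana only: max(1401/413, 2.8/0.1) = 28 servings → $7.00.
peanut butter only: max(1401/226, 2.8/0.8) = 6.199 servings → $1.86.
edamame + banana with both tight: 1.64 servings and 1.76 servings → $2.57.
edamame + peanut butter: the both-tight solution has a negative serving — not a feasible corner.
banana + peanut butter with both tight: 1.585 servings and 3.302 servings → $1.39.
So the least-cost plan costs $1.39.

$1.39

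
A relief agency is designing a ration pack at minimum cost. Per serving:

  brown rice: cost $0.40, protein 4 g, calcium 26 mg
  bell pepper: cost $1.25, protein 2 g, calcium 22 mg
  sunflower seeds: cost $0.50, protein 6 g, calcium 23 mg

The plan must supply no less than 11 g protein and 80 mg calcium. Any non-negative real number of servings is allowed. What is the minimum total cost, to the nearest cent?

An LP optimum is at a vertex; with two nutrient constraints at most two foods are used. Check each candidate.
brown rice only: max(11/4, 80/26) = 3.077 servings → $1.23.
bell pepper only: max(11/2, 80/22) = 5.5 servings → $6.88.
sunflower seeds only: max(11/6, 80/23) = 3.478 servings → $1.74.
brown rice + bell pepper with both tight: 2.278 servings and 0.9444 servings → $2.09.
brown rice + sunflower seeds with both targets exact would need a negative amount; discard.
bell pepper + sunflower seeds with both tight: 2.64 servings and 0.9535 servings → $3.78.
So the least-cost plan costs $1.23.

$1.23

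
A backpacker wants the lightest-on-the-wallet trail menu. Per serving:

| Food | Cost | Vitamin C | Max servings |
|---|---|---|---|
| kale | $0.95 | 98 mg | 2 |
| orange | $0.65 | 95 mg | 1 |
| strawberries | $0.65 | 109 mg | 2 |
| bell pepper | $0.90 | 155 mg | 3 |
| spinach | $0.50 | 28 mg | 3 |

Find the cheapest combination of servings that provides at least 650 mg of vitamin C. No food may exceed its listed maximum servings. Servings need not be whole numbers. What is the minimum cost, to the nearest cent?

Cost per mg of vitamin C: bell pepper $0.0058, strawberries $0.0060, orange $0.0068, kale $0.0097, spinach $0.0179.
Take 3 servings of bell pepper: +465.0 mg vitamin C for $2.70 (total $2.70, still need 185.0 mg).
Take 1.697 servings of strawberries: +185.0 mg vitamin C for $1.10 (total $3.80, still need 0.0 mg).
Filling from the cheapest source first is optimal under one linear minimum: $3.80.

$3.80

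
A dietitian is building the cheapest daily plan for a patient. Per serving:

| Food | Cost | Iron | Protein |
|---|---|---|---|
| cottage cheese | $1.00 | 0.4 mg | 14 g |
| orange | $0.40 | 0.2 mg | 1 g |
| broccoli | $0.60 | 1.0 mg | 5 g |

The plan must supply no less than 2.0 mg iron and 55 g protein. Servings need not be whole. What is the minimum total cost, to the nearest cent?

Minimising a linear cost over {iron ≥ 2.0, protein ≥ 55, servings ≥ 0} — the optimum is at a vertex, using one or two foods.
cottage cheese only: max(2.0/0.4, 55/14) = 5 servings → $5.00.
orange only: max(2.0/0.2, 55/1) = 55 servings → $22.00.
broccoli only: max(2.0/1.0, 55/5) = 11 servings → $6.60.
cottage cheese + orange with both tight: 3.75 servings and 2.5 servings → $4.75.
cottage cheese + broccoli with both tight: 3.75 servings and 0.5 servings → $4.05.
orange + broccoli (both tight): parallel constraints — no distinct corner.
So the least-cost plan costs $4.05.

$4.05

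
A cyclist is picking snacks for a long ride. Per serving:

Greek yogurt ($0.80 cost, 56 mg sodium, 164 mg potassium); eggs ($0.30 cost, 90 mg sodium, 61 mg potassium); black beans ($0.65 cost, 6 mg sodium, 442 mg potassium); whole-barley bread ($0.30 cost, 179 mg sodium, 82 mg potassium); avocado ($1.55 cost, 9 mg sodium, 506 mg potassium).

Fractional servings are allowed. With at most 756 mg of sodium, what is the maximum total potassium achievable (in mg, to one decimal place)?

Potassium per mg sodium: black beans 73.67, avocado 56.22, Greek yogurt 2.929, eggs 0.6778, whole-barley bread 0.4581.
With no serving limits, spend the whole sodium allowance on black beans: 756 mg / 6 mg × 442 mg = 55692.0 mg.

55692.0 mg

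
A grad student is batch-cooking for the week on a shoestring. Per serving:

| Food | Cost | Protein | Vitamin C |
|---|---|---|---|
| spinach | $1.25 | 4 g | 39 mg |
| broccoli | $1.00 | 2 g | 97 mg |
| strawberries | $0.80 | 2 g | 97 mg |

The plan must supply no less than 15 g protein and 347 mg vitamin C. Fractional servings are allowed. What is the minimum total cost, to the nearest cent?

$5.14

Compare the cost at each extreme point of the feasible region.
spinach only: max(15/4, 347/39) = 8.897 servings → $11.12.
broccoli only: max(15/2, 347/97) = 7.5 servings → $7.50.
strawberries only: max(15/2, 347/97) = 7.5 servings → $6.00.
spinach + broccoli with both tight: 2.455 servings and 2.59 servings → $5.66.
spinach + strawberries with both tight: 2.455 servings and 2.59 servings → $5.14.
broccoli + strawberries (both tight): parallel constraints — no distinct corner.
So the least-cost plan costs $5.14.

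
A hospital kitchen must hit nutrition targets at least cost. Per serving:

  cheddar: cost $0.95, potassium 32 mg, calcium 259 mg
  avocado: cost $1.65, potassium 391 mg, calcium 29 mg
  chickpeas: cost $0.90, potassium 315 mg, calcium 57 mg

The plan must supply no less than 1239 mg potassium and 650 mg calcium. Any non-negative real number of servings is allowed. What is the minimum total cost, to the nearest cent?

cheddar only: max(1239/32, 650/259) = 38.72 servings → $36.78.
avocado only: max(1239/391, 650/29) = 22.41 servings → $36.98.
chickpeas only: max(1239/315, 650/57) = 11.4 servings → $10.26.
cheddar + avocado with both tight: 2.175 servings and 2.991 servings → $7.00.
cheddar + chickpeas with both tight: 1.682 servings and 3.763 servings → $4.98.
avocado + chickpeas: the both-tight solution has a negative serving — not a feasible corner.
So the least-cost plan costs $4.98.

$4.98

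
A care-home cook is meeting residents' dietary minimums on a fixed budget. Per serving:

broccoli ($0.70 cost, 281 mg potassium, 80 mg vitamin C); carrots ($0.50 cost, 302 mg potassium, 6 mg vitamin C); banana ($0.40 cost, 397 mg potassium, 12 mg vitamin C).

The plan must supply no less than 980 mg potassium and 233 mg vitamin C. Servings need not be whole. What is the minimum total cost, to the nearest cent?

$2.17

A basic optimal solution has at most two foods positive. Try each food alone and each pair with both targets met exactly.
broccoli only: max(980/281, 233/80) = 3.488 servings → $2.44.
carrots only: max(980/302, 233/6) = 38.83 servings → $19.42.
banana only: max(980/397, 233/12) = 19.42 servings → $7.77.
broccoli + carrots with both tight: 2.869 servings and 0.5752 servings → $2.30.
broccoli + banana with both tight: 2.844 servings and 0.4554 servings → $2.17.
carrots + banana with both targets exact would need a negative amount; discard.
Cheapest feasible corner: $2.17.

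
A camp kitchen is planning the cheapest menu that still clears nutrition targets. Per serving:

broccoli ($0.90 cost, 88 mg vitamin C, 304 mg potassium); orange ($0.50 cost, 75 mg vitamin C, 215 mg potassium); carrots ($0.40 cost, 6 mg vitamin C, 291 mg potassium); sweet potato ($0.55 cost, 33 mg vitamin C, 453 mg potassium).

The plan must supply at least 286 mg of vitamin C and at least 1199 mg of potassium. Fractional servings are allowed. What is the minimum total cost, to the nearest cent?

An LP optimum is at a vertex; with two nutrient constraints at most two foods are used. Check each candidate.
broccoli only: max(286/88, 1199/304) = 3.944 servings → $3.55.
orange only: max(286/75, 1199/215) = 5.577 servings → $2.79.
carrots only: max(286/6, 1199/291) = 47.67 servings → $19.07.
sweet potato only: max(286/33, 1199/453) = 8.667 servings → $4.77.
broccoli + orange: intersection lies outside the first quadrant.
broccoli + carrots with both tight: 3.197 servings and 0.7807 servings → $3.19.
broccoli + sweet potato with both tight: 3.017 servings and 0.6224 servings → $3.06.
orange + carrots with both tight: 3.703 servings and 1.385 servings → $2.41.
orange + sweet potato with both tight: 3.348 servings and 1.058 servings → $2.26.
carrots + sweet potato: the both-tight solution has a negative serving — not a feasible corner.
So the least-cost plan costs $2.26.

$2.26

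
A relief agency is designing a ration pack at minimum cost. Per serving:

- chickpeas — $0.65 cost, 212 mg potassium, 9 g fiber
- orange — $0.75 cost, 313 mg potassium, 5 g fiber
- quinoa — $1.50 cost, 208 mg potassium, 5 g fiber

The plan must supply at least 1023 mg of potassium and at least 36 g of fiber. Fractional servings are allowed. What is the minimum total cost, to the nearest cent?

$2.95

chickpeas only: max(1023/212, 36/9) = 4.825 servings → $3.14.
orange only: max(1023/313, 36/5) = 7.2 servings → $5.40.
quinoa only: max(1023/208, 36/5) = 7.2 servings → $10.80.
chickpeas + orange with both tight: 3.502 servings and 0.8964 servings → $2.95.
chickpeas + quinoa with both tight: 2.922 servings and 1.94 servings → $4.81.
orange + quinoa: intersection lies outside the first quadrant.
So the least-cost plan costs $2.95.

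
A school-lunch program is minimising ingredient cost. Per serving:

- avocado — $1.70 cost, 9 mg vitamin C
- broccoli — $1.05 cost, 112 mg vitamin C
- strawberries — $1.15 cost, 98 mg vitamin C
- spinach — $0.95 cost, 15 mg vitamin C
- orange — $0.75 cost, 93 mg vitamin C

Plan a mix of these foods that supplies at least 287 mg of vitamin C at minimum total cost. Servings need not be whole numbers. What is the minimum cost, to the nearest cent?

$2.31

Cost per mg of vitamin C: orange $0.0081, broccoli $0.0094, strawberries $0.0117, spinach $0.0633, avocado $0.1889.
With no serving limits, use only orange: 287 mg / 93 mg = 3.086 servings × $0.75 = $2.31.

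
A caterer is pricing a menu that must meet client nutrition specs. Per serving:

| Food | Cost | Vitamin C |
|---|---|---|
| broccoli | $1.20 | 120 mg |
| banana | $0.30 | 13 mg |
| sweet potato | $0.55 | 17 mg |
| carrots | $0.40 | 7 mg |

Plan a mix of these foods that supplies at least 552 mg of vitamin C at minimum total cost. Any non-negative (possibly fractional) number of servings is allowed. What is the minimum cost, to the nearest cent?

$5.52

Cost per mg of vitamin C: broccoli $0.0100, banana $0.0231, sweet potato $0.0324, carrots $0.0571.
With no serving limits, use only broccoli: 552 mg / 120 mg = 4.6 servings × $1.20 = $5.52.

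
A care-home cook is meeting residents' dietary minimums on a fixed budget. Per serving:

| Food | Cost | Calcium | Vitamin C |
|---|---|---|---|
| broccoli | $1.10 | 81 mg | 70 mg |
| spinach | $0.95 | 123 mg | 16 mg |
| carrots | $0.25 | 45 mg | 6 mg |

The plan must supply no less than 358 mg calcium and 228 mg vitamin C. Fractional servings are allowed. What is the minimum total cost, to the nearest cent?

$3.97

With two linear requirements the optimum uses one or two foods; enumerate the corners.
broccoli only: max(358/81, 228/70) = 4.42 servings → $4.86.
spinach only: max(358/123, 228/16) = 14.25 servings → $13.54.
carrots only: max(358/45, 228/6) = 38 servings → $9.50.
broccoli + spinach with both tight: 3.051 servings and 0.9013 servings → $4.21.
broccoli + carrots with both tight: 3.045 servings and 2.474 servings → $3.97.
spinach + carrots: intersection lies outside the first quadrant.
Cheapest feasible corner: $3.97.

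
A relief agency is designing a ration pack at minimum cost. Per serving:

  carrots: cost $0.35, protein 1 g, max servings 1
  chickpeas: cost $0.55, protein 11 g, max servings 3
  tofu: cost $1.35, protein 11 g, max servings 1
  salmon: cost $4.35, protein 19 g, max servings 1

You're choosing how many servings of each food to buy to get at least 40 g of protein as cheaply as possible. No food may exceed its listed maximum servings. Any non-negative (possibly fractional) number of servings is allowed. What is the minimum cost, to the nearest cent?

$2.51

Cost per g of protein: chickpeas $0.0500, tofu $0.1227, salmon $0.2289, carrots $0.3500.
Take 3 servings of chickpeas: +33.0 g protein for $1.65 (total $1.65, still need 7.0 g).
Take 0.6364 servings of tofu: +7.0 g protein for $0.86 (total $2.51, still need 0.0 g).
Filling from the cheapest source first is optimal under one linear minimum: $2.51.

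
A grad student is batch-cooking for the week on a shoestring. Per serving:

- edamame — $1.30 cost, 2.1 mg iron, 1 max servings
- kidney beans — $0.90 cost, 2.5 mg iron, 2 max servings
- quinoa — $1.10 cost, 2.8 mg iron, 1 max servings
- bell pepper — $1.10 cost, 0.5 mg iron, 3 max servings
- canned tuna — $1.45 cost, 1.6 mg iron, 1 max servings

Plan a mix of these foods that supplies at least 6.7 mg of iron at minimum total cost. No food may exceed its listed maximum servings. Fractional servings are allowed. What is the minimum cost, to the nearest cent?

Cost per mg of iron: kidney beans $0.3600, quinoa $0.3929, edamame $0.6190, canned tuna $0.9062, bell pepper $2.2000.
Take 2 servings of kidney beans: +5.0 mg iron for $1.80 (total $1.80, still need 1.7 mg).
Take 0.6071 servings of quinoa: +1.7 mg iron for $0.67 (total $2.47, still need 0.0 mg).
Filling from the cheapest source first is optimal under one linear minimum: $2.47.

$2.47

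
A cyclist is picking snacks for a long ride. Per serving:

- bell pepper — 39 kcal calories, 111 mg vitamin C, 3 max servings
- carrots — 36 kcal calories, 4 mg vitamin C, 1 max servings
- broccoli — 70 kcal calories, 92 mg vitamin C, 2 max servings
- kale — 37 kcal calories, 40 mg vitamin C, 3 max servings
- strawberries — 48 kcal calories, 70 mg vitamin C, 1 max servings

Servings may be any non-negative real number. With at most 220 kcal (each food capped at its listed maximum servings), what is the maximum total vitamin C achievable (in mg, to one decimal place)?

Vitamin C per kcal: bell pepper 2.846, strawberries 1.458, broccoli 1.314, kale 1.081, carrots 0.1111.
Take 3 servings of bell pepper: uses 117 kcal, +333.0 mg vitamin C (running total 333.0 mg).
Take 1 serving of strawberries: uses 48 kcal, +70.0 mg vitamin C (running total 403.0 mg).
Take 0.7857 servings of broccoli: uses 55 kcal, +72.3 mg vitamin C (running total 475.3 mg).
Greedy by best ratio exhausts the calories allowance optimally: 475.3 mg.

475.3 mg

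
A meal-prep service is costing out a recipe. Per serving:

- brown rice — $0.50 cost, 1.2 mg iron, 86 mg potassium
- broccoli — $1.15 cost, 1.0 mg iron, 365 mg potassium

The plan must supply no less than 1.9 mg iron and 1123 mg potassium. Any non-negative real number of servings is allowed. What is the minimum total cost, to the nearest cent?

$3.54

At the optimum either one food covers both requirements or two foods hit both targets exactly; no other combination can be cheaper.
brown rice only: max(1.9/1.2, 1123/86) = 13.06 servings → $6.53.
broccoli only: max(1.9/1.0, 1123/365) = 3.077 servings → $3.54.
brown rice + broccoli: the both-tight solution has a negative serving — not a feasible corner.
The minimum over all feasible corners is $3.54.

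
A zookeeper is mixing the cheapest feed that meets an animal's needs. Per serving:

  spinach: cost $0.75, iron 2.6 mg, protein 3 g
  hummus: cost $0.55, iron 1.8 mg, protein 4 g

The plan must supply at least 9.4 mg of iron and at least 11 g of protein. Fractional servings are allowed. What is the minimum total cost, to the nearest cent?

$2.71

An LP optimum is at a vertex; with two nutrient constraints at most two foods are used. Check each candidate.
spinach only: max(9.4/2.6, 11/3) = 3.667 servings → $2.75.
hummus only: max(9.4/1.8, 11/4) = 5.222 servings → $2.87.
spinach + hummus with both tight: 3.56 servings and 0.08 servings → $2.71.
The minimum over all feasible corners is $2.71.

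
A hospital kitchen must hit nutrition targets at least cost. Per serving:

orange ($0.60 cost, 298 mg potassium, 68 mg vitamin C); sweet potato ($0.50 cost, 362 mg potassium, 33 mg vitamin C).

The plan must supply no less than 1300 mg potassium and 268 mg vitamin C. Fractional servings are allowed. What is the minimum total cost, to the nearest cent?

$2.49

Minimising a linear cost over {potassium ≥ 1300, vitamin C ≥ 268, servings ≥ 0} — the optimum is at a vertex, using one or two foods.
orange only: max(1300/298, 268/68) = 4.362 servings → $2.62.
sweet potato only: max(1300/362, 268/33) = 8.121 servings → $4.06.
orange + sweet potato with both tight: 3.661 servings and 0.5775 servings → $2.49.
The minimum over all feasible corners is $2.49.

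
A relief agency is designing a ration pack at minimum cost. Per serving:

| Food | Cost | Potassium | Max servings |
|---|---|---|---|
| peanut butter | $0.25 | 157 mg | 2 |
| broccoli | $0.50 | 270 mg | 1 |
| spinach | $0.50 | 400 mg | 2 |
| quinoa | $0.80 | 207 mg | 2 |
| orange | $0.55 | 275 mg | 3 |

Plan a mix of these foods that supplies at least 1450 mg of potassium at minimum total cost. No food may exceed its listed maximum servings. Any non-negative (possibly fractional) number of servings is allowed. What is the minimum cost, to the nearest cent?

Cost per mg of potassium: spinach $0.0013, peanut butter $0.0016, broccoli $0.0019, orange $0.0020, quinoa $0.0039.
Take 2 servings of spinach: +800.0 mg potassium for $1.00 (total $1.00, still need 650.0 mg).
Take 2 servings of peanut butter: +314.0 mg potassium for $0.50 (total $1.50, still need 336.0 mg).
Take 1 serving of broccoli: +270.0 mg potassium for $0.50 (total $2.00, still need 66.0 mg).
Take 0.24 servings of orange: +66.0 mg potassium for $0.13 (total $2.13, still need 0.0 mg).
Filling from the cheapest source first is optimal under one linear minimum: $2.13.

$2.13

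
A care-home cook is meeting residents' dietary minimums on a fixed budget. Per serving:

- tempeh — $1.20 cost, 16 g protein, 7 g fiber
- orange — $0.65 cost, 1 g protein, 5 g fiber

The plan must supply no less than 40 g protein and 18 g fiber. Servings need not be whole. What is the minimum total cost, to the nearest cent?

For a min-cost LP with two ≥-constraints, a basic feasible solution has at most two positive variables.
tempeh only: max(40/16, 18/7) = 2.571 servings → $3.09.
orange only: max(40/1, 18/5) = 40 servings → $26.00.
tempeh + orange with both tight: 2.493 servings and 0.1096 servings → $3.06.
The minimum over all feasible corners is $3.06.

$3.06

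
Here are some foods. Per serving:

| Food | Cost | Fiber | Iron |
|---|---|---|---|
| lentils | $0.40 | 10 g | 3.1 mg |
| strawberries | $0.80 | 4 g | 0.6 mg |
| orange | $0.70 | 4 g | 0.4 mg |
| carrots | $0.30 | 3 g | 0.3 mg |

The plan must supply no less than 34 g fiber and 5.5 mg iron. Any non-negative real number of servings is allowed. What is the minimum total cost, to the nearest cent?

For a min-cost LP with two ≥-constraints, a basic feasible solution has at most two positive variables.
lentils only: max(34/10, 5.5/3.1) = 3.4 servings → $1.36.
strawberries only: max(34/4, 5.5/0.6) = 9.167 servings → $7.33.
orange only: max(34/4, 5.5/0.4) = 13.75 servings → $9.62.
carrots only: max(34/3, 5.5/0.3) = 18.33 servings → $5.50.
lentils + strawberries with both tight: 0.25 servings and 7.875 servings → $6.40.
lentils + orange with both tight: 1 serving and 6 servings → $4.60.
lentils + carrots with both tight: 1 serving and 8 servings → $2.80.
strawberries + orange: intersection lies outside the first quadrant.
strawberries + carrots: the both-tight solution has a negative serving — not a feasible corner.
orange + carrots (both tight): parallel constraints — no distinct corner.
The minimum over all feasible corners is $1.36.

$1.36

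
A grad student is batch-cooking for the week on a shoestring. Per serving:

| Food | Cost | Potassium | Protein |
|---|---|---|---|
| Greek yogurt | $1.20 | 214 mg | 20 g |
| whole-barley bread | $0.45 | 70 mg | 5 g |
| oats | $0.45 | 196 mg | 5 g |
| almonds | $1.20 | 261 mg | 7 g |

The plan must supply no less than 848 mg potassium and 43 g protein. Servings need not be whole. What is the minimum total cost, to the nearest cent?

Greek yogurt only: max(848/214, 43/20) = 3.963 servings → $4.76.
whole-barley bread only: max(848/70, 43/5) = 12.11 servings → $5.45.
oats only: max(848/196, 43/5) = 8.6 servings → $3.87.
almonds only: max(848/261, 43/7) = 6.143 servings → $7.37.
Greek yogurt + whole-barley bread with both targets exact would need a negative amount; discard.
Greek yogurt + oats with both tight: 1.469 servings and 2.722 servings → $2.99.
Greek yogurt + almonds with both tight: 1.42 servings and 2.084 servings → $4.21.
whole-barley bread + oats with both tight: 6.648 servings and 1.952 servings → $3.87.
whole-barley bread + almonds with both tight: 6.487 servings and 1.509 servings → $4.73.
oats + almonds with both targets exact would need a negative amount; discard.
The minimum over all feasible corners is $2.99.

$2.99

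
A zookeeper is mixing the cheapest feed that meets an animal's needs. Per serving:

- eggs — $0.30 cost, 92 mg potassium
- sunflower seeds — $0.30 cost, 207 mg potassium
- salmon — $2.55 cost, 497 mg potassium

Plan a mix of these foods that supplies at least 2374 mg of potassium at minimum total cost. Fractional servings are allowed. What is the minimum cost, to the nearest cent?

Cost per mg of potassium: sunflower seeds $0.0014, eggs $0.0033, salmon $0.0051.
With no serving limits, use only sunflower seeds: 2374 mg / 207 mg = 11.47 servings × $0.30 = $3.44.

$3.44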